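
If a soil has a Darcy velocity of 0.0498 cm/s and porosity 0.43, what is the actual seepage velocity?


Using v_s = v_d / n
v_s = 0.0498 / 0.43
v_s = 0.11581 cm/s


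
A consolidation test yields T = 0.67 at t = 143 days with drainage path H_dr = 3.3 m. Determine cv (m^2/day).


Using cv = T * H_dr^2 / t
H_dr^2 = 3.3^2 = 10.89
cv = 0.67 * 10.89 / 143
cv = 0.05102 m^2/day


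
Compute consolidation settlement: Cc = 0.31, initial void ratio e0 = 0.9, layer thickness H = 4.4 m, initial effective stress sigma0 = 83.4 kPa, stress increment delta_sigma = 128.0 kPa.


Using Sc = Cc * H / (1 + e0) * log10((sigma0 + delta_sigma) / sigma0)
Stress ratio = (83.4 + 128.0) / 83.4 = 2.53477
log10(2.53477) = 0.403939
Cc * H / (1 + e0) = 0.31 * 4.4 / (1 + 0.9) = 0.717895
Sc = 0.717895 * 0.403939
Sc = 0.29 m


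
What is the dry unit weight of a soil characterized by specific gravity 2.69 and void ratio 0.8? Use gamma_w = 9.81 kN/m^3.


Using gamma_d = Gs * gamma_w / (1 + e)
gamma_d = 2.69 * 9.81 / (1 + 0.8)
gamma_d = 2.69 * 9.81 / 1.8
gamma_d = 14.66 kN/m^3


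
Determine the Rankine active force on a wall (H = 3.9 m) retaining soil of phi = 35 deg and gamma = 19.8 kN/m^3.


Result: 40.81 kN/m

Derivation:
Compute active earth pressure coefficient:
Ka = tan^2(45 - phi/2) = tan^2(27.5) = 0.27099
Compute active force:
Pa = 0.5 * Ka * gamma * H^2
Pa = 0.5 * 0.27099 * 19.8 * 3.9^2
Pa = 40.81 kN/m


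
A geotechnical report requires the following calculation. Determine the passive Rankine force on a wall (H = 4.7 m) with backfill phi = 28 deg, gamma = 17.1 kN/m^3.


Compute passive earth pressure coefficient:
Kp = tan^2(45 + phi/2) = tan^2(59.0) = 2.769826
Compute passive force:
Pp = 0.5 * Kp * gamma * H^2
Pp = 0.5 * 2.769826 * 17.1 * 4.7^2
Pp = 523.14 kN/m


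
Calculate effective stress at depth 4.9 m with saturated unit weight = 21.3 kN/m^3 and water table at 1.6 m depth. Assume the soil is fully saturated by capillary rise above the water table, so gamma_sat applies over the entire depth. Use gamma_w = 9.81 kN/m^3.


Result: 72.0 kPa

Derivation:
Total stress = gamma_sat * depth
sigma = 21.3 * 4.9 = 104.37 kPa
Pore water pressure u = gamma_w * (depth - d_wt)
u = 9.81 * (4.9 - 1.6) = 32.373 kPa
Effective stress = sigma - u
sigma' = 104.37 - 32.373 = 72.0 kPa


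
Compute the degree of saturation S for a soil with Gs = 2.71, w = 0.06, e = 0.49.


Result: 0.3318

Derivation:
Using S = Gs * w / e
S = 2.71 * 0.06 / 0.49
S = 0.3318


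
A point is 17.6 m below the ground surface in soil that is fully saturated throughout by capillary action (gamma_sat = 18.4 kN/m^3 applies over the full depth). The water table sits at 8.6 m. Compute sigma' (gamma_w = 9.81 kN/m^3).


Result: 235.55 kPa

Derivation:
Total stress = gamma_sat * depth
sigma = 18.4 * 17.6 = 323.84 kPa
Pore water pressure u = gamma_w * (depth - d_wt)
u = 9.81 * (17.6 - 8.6) = 88.29 kPa
Effective stress = sigma - u
sigma' = 323.84 - 88.29 = 235.55 kPa


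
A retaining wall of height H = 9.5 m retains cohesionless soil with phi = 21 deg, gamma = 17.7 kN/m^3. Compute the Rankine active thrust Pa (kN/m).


Compute active earth pressure coefficient:
Ka = tan^2(45 - phi/2) = tan^2(34.5) = 0.472355
Compute active force:
Pa = 0.5 * Ka * gamma * H^2
Pa = 0.5 * 0.472355 * 17.7 * 9.5^2
Pa = 377.28 kN/m


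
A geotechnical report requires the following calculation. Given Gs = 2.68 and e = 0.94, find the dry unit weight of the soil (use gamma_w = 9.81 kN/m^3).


Using gamma_d = Gs * gamma_w / (1 + e)
gamma_d = 2.68 * 9.81 / (1 + 0.94)
gamma_d = 2.68 * 9.81 / 1.94
gamma_d = 13.552 kN/m^3


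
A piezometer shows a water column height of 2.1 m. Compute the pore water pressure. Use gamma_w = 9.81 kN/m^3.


Using u = gamma_w * h_w
u = 9.81 * 2.1
u = 20.6 kPa


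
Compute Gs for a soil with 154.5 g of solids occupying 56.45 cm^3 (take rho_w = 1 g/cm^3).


Result: 2.737

Derivation:
Using Gs = m_s / (V_s * rho_w)
Since rho_w = 1 g/cm^3:
Gs = 154.5 / 56.45
Gs = 2.737


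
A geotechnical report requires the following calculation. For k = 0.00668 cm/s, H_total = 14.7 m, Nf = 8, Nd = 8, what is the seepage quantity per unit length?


Result: 0.000982 m^3/s per m

Derivation:
Convert k to m/s for unit consistency with H:
k = 0.00668 cm/s = 0.00668 / 100 m/s = 6.68e-05 m/s
Using q = k * H * Nf / Nd
Nf / Nd = 8 / 8 = 1.0
q = 6.68e-05 * 14.7 * 1.0
q = 0.000982 m^3/s per m


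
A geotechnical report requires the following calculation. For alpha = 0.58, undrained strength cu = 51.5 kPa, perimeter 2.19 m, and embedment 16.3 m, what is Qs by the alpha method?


Result: 1066.27 kN

Derivation:
Using Qs = alpha * cu * perimeter * L
Qs = 0.58 * 51.5 * 2.19 * 16.3
Qs = 1066.27 kN


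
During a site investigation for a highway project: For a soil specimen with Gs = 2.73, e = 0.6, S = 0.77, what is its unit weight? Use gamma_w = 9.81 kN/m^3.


Using gamma = gamma_w * (Gs + S*e) / (1 + e)
Numerator: Gs + S*e = 2.73 + 0.77*0.6 = 3.192
Denominator: 1 + e = 1 + 0.6 = 1.6
gamma = 9.81 * 3.192 / 1.6
gamma = 19.571 kN/m^3


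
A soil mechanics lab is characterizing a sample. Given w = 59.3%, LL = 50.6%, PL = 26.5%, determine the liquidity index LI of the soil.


First compute the plasticity index:
PI = LL - PL = 50.6 - 26.5 = 24.1
Then compute the liquidity index:
LI = (w - PL) / PI
LI = (59.3 - 26.5) / 24.1
LI = 1.361


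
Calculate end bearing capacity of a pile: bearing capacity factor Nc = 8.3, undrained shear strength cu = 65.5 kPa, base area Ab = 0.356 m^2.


Using Qb = Nc * cu * Ab
Qb = 8.3 * 65.5 * 0.356
Qb = 193.54 kN


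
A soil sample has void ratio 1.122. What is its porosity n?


Result: 0.5287

Derivation:
Using the relation n = e / (1 + e)
n = 1.122 / (1 + 1.122)
n = 1.122 / 2.122
n = 0.5287


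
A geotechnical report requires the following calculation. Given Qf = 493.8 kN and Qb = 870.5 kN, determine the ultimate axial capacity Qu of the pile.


Using Qu = Qf + Qb
Qu = 493.8 + 870.5
Qu = 1364.3 kN


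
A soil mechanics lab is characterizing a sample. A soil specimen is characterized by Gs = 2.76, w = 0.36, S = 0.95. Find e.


Using the relation e = Gs * w / S
e = 2.76 * 0.36 / 0.95
e = 1.0459


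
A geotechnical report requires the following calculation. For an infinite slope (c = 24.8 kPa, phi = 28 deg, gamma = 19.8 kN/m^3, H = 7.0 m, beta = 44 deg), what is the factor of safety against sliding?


Using Fs = c / (gamma*H*sin(beta)*cos(beta)) + tan(phi)/tan(beta)
Cohesion contribution = 24.8 / (19.8*7.0*sin(44)*cos(44))
Cohesion contribution = 0.358082
Friction contribution = tan(28)/tan(44) = 0.550601
Fs = 0.358082 + 0.550601
Fs = 0.909


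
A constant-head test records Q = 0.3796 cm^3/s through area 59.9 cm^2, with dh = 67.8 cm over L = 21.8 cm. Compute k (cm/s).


Compute hydraulic gradient:
i = dh / L = 67.8 / 21.8 = 3.11009
Then apply Darcy's law:
k = Q / (A * i)
k = 0.3796 / (59.9 * 3.11009)
k = 0.3796 / 186.294
k = 0.002038 cm/s


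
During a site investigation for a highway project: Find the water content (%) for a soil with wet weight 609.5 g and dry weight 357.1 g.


Using w = (m_wet - m_dry) / m_dry * 100
m_wet - m_dry = 609.5 - 357.1 = 252.4 g
w = 252.4 / 357.1 * 100
w = 70.68 %


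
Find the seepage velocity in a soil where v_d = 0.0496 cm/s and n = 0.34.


Result: 0.14588 cm/s

Derivation:
Using v_s = v_d / n
v_s = 0.0496 / 0.34
v_s = 0.14588 cm/s


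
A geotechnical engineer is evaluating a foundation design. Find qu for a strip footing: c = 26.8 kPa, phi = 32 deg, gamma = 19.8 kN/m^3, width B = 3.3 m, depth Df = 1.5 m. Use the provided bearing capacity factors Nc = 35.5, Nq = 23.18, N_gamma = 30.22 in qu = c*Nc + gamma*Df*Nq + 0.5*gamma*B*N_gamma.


Compute qu = c*Nc + gamma*Df*Nq + 0.5*gamma*B*N_gamma
Term 1: 26.8 * 35.5 = 951.4
Term 2: 19.8 * 1.5 * 23.18 = 688.446
Term 3: 0.5 * 19.8 * 3.3 * 30.22 = 987.2874
qu = 951.4 + 688.446 + 987.2874
qu = 2627.13 kPa


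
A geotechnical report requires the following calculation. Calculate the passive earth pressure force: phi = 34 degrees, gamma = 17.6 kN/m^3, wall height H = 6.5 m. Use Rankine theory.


Result: 1315.11 kN/m

Derivation:
Compute passive earth pressure coefficient:
Kp = tan^2(45 + phi/2) = tan^2(62.0) = 3.537132
Compute passive force:
Pp = 0.5 * Kp * gamma * H^2
Pp = 0.5 * 3.537132 * 17.6 * 6.5^2
Pp = 1315.11 kN/m


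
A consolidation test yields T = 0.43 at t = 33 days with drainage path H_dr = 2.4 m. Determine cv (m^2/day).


Result: 0.07505 m^2/day

Derivation:
Using cv = T * H_dr^2 / t
H_dr^2 = 2.4^2 = 5.76
cv = 0.43 * 5.76 / 33
cv = 0.07505 m^2/day


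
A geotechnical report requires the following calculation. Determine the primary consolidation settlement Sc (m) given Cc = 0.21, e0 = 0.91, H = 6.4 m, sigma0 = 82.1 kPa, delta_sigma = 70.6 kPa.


Using Sc = Cc * H / (1 + e0) * log10((sigma0 + delta_sigma) / sigma0)
Stress ratio = (82.1 + 70.6) / 82.1 = 1.85993
log10(1.85993) = 0.269496
Cc * H / (1 + e0) = 0.21 * 6.4 / (1 + 0.91) = 0.703665
Sc = 0.703665 * 0.269496
Sc = 0.1896 m


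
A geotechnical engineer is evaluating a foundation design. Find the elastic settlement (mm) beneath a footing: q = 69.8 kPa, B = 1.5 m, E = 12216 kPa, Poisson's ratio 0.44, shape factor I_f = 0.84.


Using Se = q * B * (1 - nu^2) * I_f / E
1 - nu^2 = 1 - 0.44^2 = 0.8064
Se = 69.8 * 1.5 * 0.8064 * 0.84 / 12216
Se = 0.005806 m
Convert to mm: Se = 0.005806 * 1000 = 5.806 mm


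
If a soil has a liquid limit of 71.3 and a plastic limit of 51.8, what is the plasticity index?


Using PI = LL - PL
PI = 71.3 - 51.8
PI = 19.5


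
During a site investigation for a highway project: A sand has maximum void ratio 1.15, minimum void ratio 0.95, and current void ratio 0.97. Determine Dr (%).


Result: 90.0 %

Derivation:
Using Dr = (e_max - e) / (e_max - e_min) * 100
e_max - e = 1.15 - 0.97 = 0.18
e_max - e_min = 1.15 - 0.95 = 0.2
Dr = 0.18 / 0.2 * 100
Dr = 90.0 %


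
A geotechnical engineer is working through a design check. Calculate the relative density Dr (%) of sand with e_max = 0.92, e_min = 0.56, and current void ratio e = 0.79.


Using Dr = (e_max - e) / (e_max - e_min) * 100
e_max - e = 0.92 - 0.79 = 0.13
e_max - e_min = 0.92 - 0.56 = 0.36
Dr = 0.13 / 0.36 * 100
Dr = 36.11 %


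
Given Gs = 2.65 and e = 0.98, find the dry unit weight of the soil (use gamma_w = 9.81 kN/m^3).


Result: 13.13 kN/m^3

Derivation:
Using gamma_d = Gs * gamma_w / (1 + e)
gamma_d = 2.65 * 9.81 / (1 + 0.98)
gamma_d = 2.65 * 9.81 / 1.98
gamma_d = 13.13 kN/m^3


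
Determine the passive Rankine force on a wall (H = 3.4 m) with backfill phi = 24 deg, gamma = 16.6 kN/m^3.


Compute passive earth pressure coefficient:
Kp = tan^2(45 + phi/2) = tan^2(57.0) = 2.371184
Compute passive force:
Pp = 0.5 * Kp * gamma * H^2
Pp = 0.5 * 2.371184 * 16.6 * 3.4^2
Pp = 227.51 kN/m


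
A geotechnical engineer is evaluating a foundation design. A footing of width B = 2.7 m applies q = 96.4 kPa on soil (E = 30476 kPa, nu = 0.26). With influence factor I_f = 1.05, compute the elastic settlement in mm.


Result: 8.361 mm

Derivation:
Using Se = q * B * (1 - nu^2) * I_f / E
1 - nu^2 = 1 - 0.26^2 = 0.9324
Se = 96.4 * 2.7 * 0.9324 * 1.05 / 30476
Se = 0.008361 m
Convert to mm: Se = 0.008361 * 1000 = 8.361 mm


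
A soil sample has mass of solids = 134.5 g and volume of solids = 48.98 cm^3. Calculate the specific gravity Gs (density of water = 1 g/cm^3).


Result: 2.746

Derivation:
Using Gs = m_s / (V_s * rho_w)
Since rho_w = 1 g/cm^3:
Gs = 134.5 / 48.98
Gs = 2.746


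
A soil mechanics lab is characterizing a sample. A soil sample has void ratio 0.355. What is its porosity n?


Using the relation n = e / (1 + e)
n = 0.355 / (1 + 0.355)
n = 0.355 / 1.355
n = 0.262


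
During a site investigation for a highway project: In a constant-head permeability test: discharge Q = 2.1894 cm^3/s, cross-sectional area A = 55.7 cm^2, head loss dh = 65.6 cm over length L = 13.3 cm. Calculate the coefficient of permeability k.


Compute hydraulic gradient:
i = dh / L = 65.6 / 13.3 = 4.93233
Then apply Darcy's law:
k = Q / (A * i)
k = 2.1894 / (55.7 * 4.93233)
k = 2.1894 / 274.731
k = 0.007969 cm/s


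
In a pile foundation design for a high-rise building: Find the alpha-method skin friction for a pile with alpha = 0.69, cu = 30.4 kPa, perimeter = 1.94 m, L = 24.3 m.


Using Qs = alpha * cu * perimeter * L
Qs = 0.69 * 30.4 * 1.94 * 24.3
Qs = 988.85 kN


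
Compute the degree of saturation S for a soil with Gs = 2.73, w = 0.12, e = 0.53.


Using S = Gs * w / e
S = 2.73 * 0.12 / 0.53
S = 0.6181


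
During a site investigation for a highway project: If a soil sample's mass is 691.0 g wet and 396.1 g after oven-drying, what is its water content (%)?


Result: 74.45 %

Derivation:
Using w = (m_wet - m_dry) / m_dry * 100
m_wet - m_dry = 691.0 - 396.1 = 294.9 g
w = 294.9 / 396.1 * 100
w = 74.45 %


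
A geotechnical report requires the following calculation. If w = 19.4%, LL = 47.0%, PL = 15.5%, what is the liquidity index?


Result: 0.124

Derivation:
First compute the plasticity index:
PI = LL - PL = 47.0 - 15.5 = 31.5
Then compute the liquidity index:
LI = (w - PL) / PI
LI = (19.4 - 15.5) / 31.5
LI = 0.124


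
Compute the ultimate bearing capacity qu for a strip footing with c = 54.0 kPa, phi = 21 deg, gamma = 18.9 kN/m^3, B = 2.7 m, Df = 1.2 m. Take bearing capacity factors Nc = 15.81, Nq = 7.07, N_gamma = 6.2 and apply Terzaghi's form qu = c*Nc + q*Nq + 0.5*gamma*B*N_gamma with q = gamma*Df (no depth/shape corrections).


Compute qu = c*Nc + gamma*Df*Nq + 0.5*gamma*B*N_gamma
Term 1: 54.0 * 15.81 = 853.74
Term 2: 18.9 * 1.2 * 7.07 = 160.3476
Term 3: 0.5 * 18.9 * 2.7 * 6.2 = 158.193
qu = 853.74 + 160.3476 + 158.193
qu = 1172.28 kPa


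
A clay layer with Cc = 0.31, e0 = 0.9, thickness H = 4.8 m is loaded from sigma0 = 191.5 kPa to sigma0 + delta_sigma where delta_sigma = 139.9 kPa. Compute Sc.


Using Sc = Cc * H / (1 + e0) * log10((sigma0 + delta_sigma) / sigma0)
Stress ratio = (191.5 + 139.9) / 191.5 = 1.73055
log10(1.73055) = 0.238184
Cc * H / (1 + e0) = 0.31 * 4.8 / (1 + 0.9) = 0.783158
Sc = 0.783158 * 0.238184
Sc = 0.1865 m


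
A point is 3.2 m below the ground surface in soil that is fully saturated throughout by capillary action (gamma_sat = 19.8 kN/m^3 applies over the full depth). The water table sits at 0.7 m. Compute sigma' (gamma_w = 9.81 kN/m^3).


Total stress = gamma_sat * depth
sigma = 19.8 * 3.2 = 63.36 kPa
Pore water pressure u = gamma_w * (depth - d_wt)
u = 9.81 * (3.2 - 0.7) = 24.525 kPa
Effective stress = sigma - u
sigma' = 63.36 - 24.525 = 38.84 kPa


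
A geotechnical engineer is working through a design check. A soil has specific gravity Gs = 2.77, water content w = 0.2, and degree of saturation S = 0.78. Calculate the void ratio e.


Using the relation e = Gs * w / S
e = 2.77 * 0.2 / 0.78
e = 0.7103


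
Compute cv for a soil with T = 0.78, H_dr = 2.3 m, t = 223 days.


Result: 0.0185 m^2/day

Derivation:
Using cv = T * H_dr^2 / t
H_dr^2 = 2.3^2 = 5.29
cv = 0.78 * 5.29 / 223
cv = 0.0185 m^2/day


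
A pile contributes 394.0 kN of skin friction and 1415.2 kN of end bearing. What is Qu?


Using Qu = Qf + Qb
Qu = 394.0 + 1415.2
Qu = 1809.2 kN


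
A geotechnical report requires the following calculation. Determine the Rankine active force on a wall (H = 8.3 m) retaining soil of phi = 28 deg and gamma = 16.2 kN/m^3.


Result: 201.46 kN/m

Derivation:
Compute active earth pressure coefficient:
Ka = tan^2(45 - phi/2) = tan^2(31.0) = 0.361033
Compute active force:
Pa = 0.5 * Ka * gamma * H^2
Pa = 0.5 * 0.361033 * 16.2 * 8.3^2
Pa = 201.46 kN/m


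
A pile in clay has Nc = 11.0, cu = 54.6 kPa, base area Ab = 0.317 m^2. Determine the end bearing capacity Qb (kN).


Result: 190.39 kN

Derivation:
Using Qb = Nc * cu * Ab
Qb = 11.0 * 54.6 * 0.317
Qb = 190.39 kN


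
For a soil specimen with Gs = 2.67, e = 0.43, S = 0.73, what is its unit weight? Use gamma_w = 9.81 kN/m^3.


Using gamma = gamma_w * (Gs + S*e) / (1 + e)
Numerator: Gs + S*e = 2.67 + 0.73*0.43 = 2.9839
Denominator: 1 + e = 1 + 0.43 = 1.43
gamma = 9.81 * 2.9839 / 1.43
gamma = 20.47 kN/m^3


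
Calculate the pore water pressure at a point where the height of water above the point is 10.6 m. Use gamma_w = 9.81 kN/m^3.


Result: 103.99 kPa

Derivation:
Using u = gamma_w * h_w
u = 9.81 * 10.6
u = 103.99 kPa


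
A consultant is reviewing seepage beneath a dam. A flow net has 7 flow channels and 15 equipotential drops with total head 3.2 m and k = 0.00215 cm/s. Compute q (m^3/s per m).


Convert k to m/s for unit consistency with H:
k = 0.00215 cm/s = 0.00215 / 100 m/s = 2.15e-05 m/s
Using q = k * H * Nf / Nd
Nf / Nd = 7 / 15 = 0.4667
q = 2.15e-05 * 3.2 * 0.4667
q = 3.211e-05 m^3/s per m


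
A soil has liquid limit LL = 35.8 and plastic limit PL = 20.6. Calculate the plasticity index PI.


Using PI = LL - PL
PI = 35.8 - 20.6
PI = 15.2


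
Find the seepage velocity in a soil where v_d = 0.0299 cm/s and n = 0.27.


Result: 0.11074 cm/s

Derivation:
Using v_s = v_d / n
v_s = 0.0299 / 0.27
v_s = 0.11074 cm/s


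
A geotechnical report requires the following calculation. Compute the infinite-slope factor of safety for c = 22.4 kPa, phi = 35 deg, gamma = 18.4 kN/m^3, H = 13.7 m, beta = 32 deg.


Using Fs = c / (gamma*H*sin(beta)*cos(beta)) + tan(phi)/tan(beta)
Cohesion contribution = 22.4 / (18.4*13.7*sin(32)*cos(32))
Cohesion contribution = 0.197733
Friction contribution = tan(35)/tan(32) = 1.12057
Fs = 0.197733 + 1.12057
Fs = 1.318


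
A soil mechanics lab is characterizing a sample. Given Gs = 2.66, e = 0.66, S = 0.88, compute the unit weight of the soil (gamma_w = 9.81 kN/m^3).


Result: 19.152 kN/m^3

Derivation:
Using gamma = gamma_w * (Gs + S*e) / (1 + e)
Numerator: Gs + S*e = 2.66 + 0.88*0.66 = 3.2408
Denominator: 1 + e = 1 + 0.66 = 1.66
gamma = 9.81 * 3.2408 / 1.66
gamma = 19.152 kN/m^3


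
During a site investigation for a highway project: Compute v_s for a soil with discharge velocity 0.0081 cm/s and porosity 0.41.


Using v_s = v_d / n
v_s = 0.0081 / 0.41
v_s = 0.01976 cm/s


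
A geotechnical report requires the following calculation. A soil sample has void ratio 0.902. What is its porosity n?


Using the relation n = e / (1 + e)
n = 0.902 / (1 + 0.902)
n = 0.902 / 1.902
n = 0.4742


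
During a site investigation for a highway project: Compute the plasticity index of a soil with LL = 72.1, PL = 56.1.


Using PI = LL - PL
PI = 72.1 - 56.1
PI = 16.0


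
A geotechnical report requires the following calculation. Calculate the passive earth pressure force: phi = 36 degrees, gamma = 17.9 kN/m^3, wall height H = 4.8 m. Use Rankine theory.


Compute passive earth pressure coefficient:
Kp = tan^2(45 + phi/2) = tan^2(63.0) = 3.85184
Compute passive force:
Pp = 0.5 * Kp * gamma * H^2
Pp = 0.5 * 3.85184 * 17.9 * 4.8^2
Pp = 794.28 kN/m


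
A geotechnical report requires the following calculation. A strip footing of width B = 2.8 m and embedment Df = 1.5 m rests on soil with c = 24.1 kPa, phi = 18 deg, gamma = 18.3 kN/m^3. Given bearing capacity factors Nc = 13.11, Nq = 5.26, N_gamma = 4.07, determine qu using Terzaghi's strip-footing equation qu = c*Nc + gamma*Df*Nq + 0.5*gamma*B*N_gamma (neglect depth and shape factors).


Result: 564.61 kPa

Derivation:
Compute qu = c*Nc + gamma*Df*Nq + 0.5*gamma*B*N_gamma
Term 1: 24.1 * 13.11 = 315.951
Term 2: 18.3 * 1.5 * 5.26 = 144.387
Term 3: 0.5 * 18.3 * 2.8 * 4.07 = 104.2734
qu = 315.951 + 144.387 + 104.2734
qu = 564.61 kPa


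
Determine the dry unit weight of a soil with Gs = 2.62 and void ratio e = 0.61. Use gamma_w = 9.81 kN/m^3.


Result: 15.964 kN/m^3

Derivation:
Using gamma_d = Gs * gamma_w / (1 + e)
gamma_d = 2.62 * 9.81 / (1 + 0.61)
gamma_d = 2.62 * 9.81 / 1.61
gamma_d = 15.964 kN/m^3


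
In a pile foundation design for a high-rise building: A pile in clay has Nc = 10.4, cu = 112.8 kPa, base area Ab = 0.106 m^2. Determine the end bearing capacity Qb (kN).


Using Qb = Nc * cu * Ab
Qb = 10.4 * 112.8 * 0.106
Qb = 124.35 kN


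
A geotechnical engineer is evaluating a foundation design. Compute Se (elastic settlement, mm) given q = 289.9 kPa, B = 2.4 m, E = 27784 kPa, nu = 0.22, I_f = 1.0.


Using Se = q * B * (1 - nu^2) * I_f / E
1 - nu^2 = 1 - 0.22^2 = 0.9516
Se = 289.9 * 2.4 * 0.9516 * 1.0 / 27784
Se = 0.023830 m
Convert to mm: Se = 0.023830 * 1000 = 23.83 mm


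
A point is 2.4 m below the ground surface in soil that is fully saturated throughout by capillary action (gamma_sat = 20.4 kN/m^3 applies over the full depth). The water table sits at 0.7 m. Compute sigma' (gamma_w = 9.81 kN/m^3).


Result: 32.28 kPa

Derivation:
Total stress = gamma_sat * depth
sigma = 20.4 * 2.4 = 48.96 kPa
Pore water pressure u = gamma_w * (depth - d_wt)
u = 9.81 * (2.4 - 0.7) = 16.677 kPa
Effective stress = sigma - u
sigma' = 48.96 - 16.677 = 32.28 kPa


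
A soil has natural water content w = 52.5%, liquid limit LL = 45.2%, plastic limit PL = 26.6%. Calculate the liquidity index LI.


First compute the plasticity index:
PI = LL - PL = 45.2 - 26.6 = 18.6
Then compute the liquidity index:
LI = (w - PL) / PI
LI = (52.5 - 26.6) / 18.6
LI = 1.392


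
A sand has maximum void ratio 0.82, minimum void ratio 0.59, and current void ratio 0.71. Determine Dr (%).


Using Dr = (e_max - e) / (e_max - e_min) * 100
e_max - e = 0.82 - 0.71 = 0.11
e_max - e_min = 0.82 - 0.59 = 0.23
Dr = 0.11 / 0.23 * 100
Dr = 47.83 %


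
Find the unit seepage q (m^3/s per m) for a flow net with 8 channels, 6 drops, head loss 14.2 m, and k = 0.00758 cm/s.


Convert k to m/s for unit consistency with H:
k = 0.00758 cm/s = 0.00758 / 100 m/s = 7.58e-05 m/s
Using q = k * H * Nf / Nd
Nf / Nd = 8 / 6 = 1.3333
q = 7.58e-05 * 14.2 * 1.3333
q = 0.001435 m^3/s per m


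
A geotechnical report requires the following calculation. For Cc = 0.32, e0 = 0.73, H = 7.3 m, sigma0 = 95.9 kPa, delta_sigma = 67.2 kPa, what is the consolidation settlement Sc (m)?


Using Sc = Cc * H / (1 + e0) * log10((sigma0 + delta_sigma) / sigma0)
Stress ratio = (95.9 + 67.2) / 95.9 = 1.70073
log10(1.70073) = 0.230635
Cc * H / (1 + e0) = 0.32 * 7.3 / (1 + 0.73) = 1.35029
Sc = 1.35029 * 0.230635
Sc = 0.3114 m


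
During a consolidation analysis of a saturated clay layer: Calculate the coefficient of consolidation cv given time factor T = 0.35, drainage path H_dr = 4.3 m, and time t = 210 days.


Using cv = T * H_dr^2 / t
H_dr^2 = 4.3^2 = 18.49
cv = 0.35 * 18.49 / 210
cv = 0.03082 m^2/day


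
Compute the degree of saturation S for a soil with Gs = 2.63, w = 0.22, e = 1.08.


Using S = Gs * w / e
S = 2.63 * 0.22 / 1.08
S = 0.5357


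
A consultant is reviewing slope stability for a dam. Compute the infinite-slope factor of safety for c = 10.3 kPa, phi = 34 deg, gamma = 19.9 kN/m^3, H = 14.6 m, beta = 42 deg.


Result: 0.82

Derivation:
Using Fs = c / (gamma*H*sin(beta)*cos(beta)) + tan(phi)/tan(beta)
Cohesion contribution = 10.3 / (19.9*14.6*sin(42)*cos(42))
Cohesion contribution = 0.071293
Friction contribution = tan(34)/tan(42) = 0.749118
Fs = 0.071293 + 0.749118
Fs = 0.82


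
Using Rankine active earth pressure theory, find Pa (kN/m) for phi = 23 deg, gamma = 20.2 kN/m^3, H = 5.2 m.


Result: 119.64 kN/m

Derivation:
Compute active earth pressure coefficient:
Ka = tan^2(45 - phi/2) = tan^2(33.5) = 0.438092
Compute active force:
Pa = 0.5 * Ka * gamma * H^2
Pa = 0.5 * 0.438092 * 20.2 * 5.2^2
Pa = 119.64 kN/m


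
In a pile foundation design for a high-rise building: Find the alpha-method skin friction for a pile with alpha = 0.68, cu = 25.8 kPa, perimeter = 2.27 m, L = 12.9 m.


Using Qs = alpha * cu * perimeter * L
Qs = 0.68 * 25.8 * 2.27 * 12.9
Qs = 513.74 kN


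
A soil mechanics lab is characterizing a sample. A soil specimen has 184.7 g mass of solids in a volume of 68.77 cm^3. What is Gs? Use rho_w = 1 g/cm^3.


Using Gs = m_s / (V_s * rho_w)
Since rho_w = 1 g/cm^3:
Gs = 184.7 / 68.77
Gs = 2.686


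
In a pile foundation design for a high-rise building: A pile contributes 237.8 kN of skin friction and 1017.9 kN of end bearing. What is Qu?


Using Qu = Qf + Qb
Qu = 237.8 + 1017.9
Qu = 1255.7 kN


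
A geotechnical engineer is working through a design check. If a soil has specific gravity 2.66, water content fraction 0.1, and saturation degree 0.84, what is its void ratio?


Result: 0.3167

Derivation:
Using the relation e = Gs * w / S
e = 2.66 * 0.1 / 0.84
e = 0.3167


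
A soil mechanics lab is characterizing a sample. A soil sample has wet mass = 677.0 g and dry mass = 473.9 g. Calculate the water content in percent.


Using w = (m_wet - m_dry) / m_dry * 100
m_wet - m_dry = 677.0 - 473.9 = 203.1 g
w = 203.1 / 473.9 * 100
w = 42.86 %


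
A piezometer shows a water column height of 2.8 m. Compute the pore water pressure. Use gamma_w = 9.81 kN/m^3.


Result: 27.47 kPa

Derivation:
Using u = gamma_w * h_w
u = 9.81 * 2.8
u = 27.47 kPa


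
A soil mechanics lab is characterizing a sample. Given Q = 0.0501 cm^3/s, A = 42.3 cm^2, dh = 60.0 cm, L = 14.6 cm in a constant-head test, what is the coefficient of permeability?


Result: 0.000288 cm/s

Derivation:
Compute hydraulic gradient:
i = dh / L = 60.0 / 14.6 = 4.10959
Then apply Darcy's law:
k = Q / (A * i)
k = 0.0501 / (42.3 * 4.10959)
k = 0.0501 / 173.836
k = 0.000288 cm/s


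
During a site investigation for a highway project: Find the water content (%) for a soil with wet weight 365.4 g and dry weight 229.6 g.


Using w = (m_wet - m_dry) / m_dry * 100
m_wet - m_dry = 365.4 - 229.6 = 135.8 g
w = 135.8 / 229.6 * 100
w = 59.15 %


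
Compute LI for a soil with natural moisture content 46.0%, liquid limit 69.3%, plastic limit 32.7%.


First compute the plasticity index:
PI = LL - PL = 69.3 - 32.7 = 36.6
Then compute the liquidity index:
LI = (w - PL) / PI
LI = (46.0 - 32.7) / 36.6
LI = 0.363


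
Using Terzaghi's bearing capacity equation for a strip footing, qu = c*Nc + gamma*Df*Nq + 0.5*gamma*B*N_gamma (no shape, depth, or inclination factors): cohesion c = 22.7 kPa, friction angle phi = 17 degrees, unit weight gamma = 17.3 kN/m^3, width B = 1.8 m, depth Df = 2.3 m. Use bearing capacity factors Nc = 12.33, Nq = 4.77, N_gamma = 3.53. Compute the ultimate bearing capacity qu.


Compute qu = c*Nc + gamma*Df*Nq + 0.5*gamma*B*N_gamma
Term 1: 22.7 * 12.33 = 279.891
Term 2: 17.3 * 2.3 * 4.77 = 189.7983
Term 3: 0.5 * 17.3 * 1.8 * 3.53 = 54.9621
qu = 279.891 + 189.7983 + 54.9621
qu = 524.65 kPa


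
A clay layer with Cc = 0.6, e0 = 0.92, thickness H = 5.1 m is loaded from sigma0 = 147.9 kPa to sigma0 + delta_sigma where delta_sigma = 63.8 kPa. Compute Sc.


Using Sc = Cc * H / (1 + e0) * log10((sigma0 + delta_sigma) / sigma0)
Stress ratio = (147.9 + 63.8) / 147.9 = 1.43137
log10(1.43137) = 0.155753
Cc * H / (1 + e0) = 0.6 * 5.1 / (1 + 0.92) = 1.59375
Sc = 1.59375 * 0.155753
Sc = 0.2482 m


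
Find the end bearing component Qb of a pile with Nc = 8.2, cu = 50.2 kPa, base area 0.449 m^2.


Using Qb = Nc * cu * Ab
Qb = 8.2 * 50.2 * 0.449
Qb = 184.83 kN


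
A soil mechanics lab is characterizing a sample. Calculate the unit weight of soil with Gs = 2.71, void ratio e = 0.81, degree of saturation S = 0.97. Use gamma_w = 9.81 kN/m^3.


Using gamma = gamma_w * (Gs + S*e) / (1 + e)
Numerator: Gs + S*e = 2.71 + 0.97*0.81 = 3.4957
Denominator: 1 + e = 1 + 0.81 = 1.81
gamma = 9.81 * 3.4957 / 1.81
gamma = 18.946 kN/m^3


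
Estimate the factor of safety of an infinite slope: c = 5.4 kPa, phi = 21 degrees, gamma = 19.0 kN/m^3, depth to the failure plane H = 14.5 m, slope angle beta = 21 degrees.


Using Fs = c / (gamma*H*sin(beta)*cos(beta)) + tan(phi)/tan(beta)
Cohesion contribution = 5.4 / (19.0*14.5*sin(21)*cos(21))
Cohesion contribution = 0.0585857
Friction contribution = tan(21)/tan(21) = 1
Fs = 0.0585857 + 1
Fs = 1.059


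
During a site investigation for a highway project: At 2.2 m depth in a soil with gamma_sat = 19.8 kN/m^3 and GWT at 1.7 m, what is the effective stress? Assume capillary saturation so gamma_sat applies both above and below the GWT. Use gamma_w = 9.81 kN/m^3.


Total stress = gamma_sat * depth
sigma = 19.8 * 2.2 = 43.56 kPa
Pore water pressure u = gamma_w * (depth - d_wt)
u = 9.81 * (2.2 - 1.7) = 4.905 kPa
Effective stress = sigma - u
sigma' = 43.56 - 4.905 = 38.66 kPa


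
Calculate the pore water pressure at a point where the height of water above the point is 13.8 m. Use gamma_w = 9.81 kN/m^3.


Using u = gamma_w * h_w
u = 9.81 * 13.8
u = 135.38 kPa


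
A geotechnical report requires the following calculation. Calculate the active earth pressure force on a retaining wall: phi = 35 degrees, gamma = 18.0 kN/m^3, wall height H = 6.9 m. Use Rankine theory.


Result: 116.12 kN/m

Derivation:
Compute active earth pressure coefficient:
Ka = tan^2(45 - phi/2) = tan^2(27.5) = 0.27099
Compute active force:
Pa = 0.5 * Ka * gamma * H^2
Pa = 0.5 * 0.27099 * 18.0 * 6.9^2
Pa = 116.12 kN/m


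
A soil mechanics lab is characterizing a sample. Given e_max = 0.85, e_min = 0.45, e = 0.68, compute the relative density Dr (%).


Result: 42.5 %

Derivation:
Using Dr = (e_max - e) / (e_max - e_min) * 100
e_max - e = 0.85 - 0.68 = 0.17
e_max - e_min = 0.85 - 0.45 = 0.4
Dr = 0.17 / 0.4 * 100
Dr = 42.5 %


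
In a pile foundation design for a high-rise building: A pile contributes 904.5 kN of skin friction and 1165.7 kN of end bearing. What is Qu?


Using Qu = Qf + Qb
Qu = 904.5 + 1165.7
Qu = 2070.2 kN


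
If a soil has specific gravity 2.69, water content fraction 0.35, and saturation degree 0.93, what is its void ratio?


Using the relation e = Gs * w / S
e = 2.69 * 0.35 / 0.93
e = 1.0124


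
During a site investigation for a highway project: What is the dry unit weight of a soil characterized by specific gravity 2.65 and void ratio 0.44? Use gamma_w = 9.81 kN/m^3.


Using gamma_d = Gs * gamma_w / (1 + e)
gamma_d = 2.65 * 9.81 / (1 + 0.44)
gamma_d = 2.65 * 9.81 / 1.44
gamma_d = 18.053 kN/m^3


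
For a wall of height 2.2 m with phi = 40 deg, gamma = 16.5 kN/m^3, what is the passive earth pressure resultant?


Compute passive earth pressure coefficient:
Kp = tan^2(45 + phi/2) = tan^2(65.0) = 4.59891
Compute passive force:
Pp = 0.5 * Kp * gamma * H^2
Pp = 0.5 * 4.59891 * 16.5 * 2.2^2
Pp = 183.63 kN/m


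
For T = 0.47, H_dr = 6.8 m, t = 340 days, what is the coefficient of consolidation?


Using cv = T * H_dr^2 / t
H_dr^2 = 6.8^2 = 46.24
cv = 0.47 * 46.24 / 340
cv = 0.06392 m^2/day


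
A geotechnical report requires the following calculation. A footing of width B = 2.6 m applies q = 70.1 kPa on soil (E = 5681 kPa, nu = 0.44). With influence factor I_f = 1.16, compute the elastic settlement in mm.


Result: 30.011 mm

Derivation:
Using Se = q * B * (1 - nu^2) * I_f / E
1 - nu^2 = 1 - 0.44^2 = 0.8064
Se = 70.1 * 2.6 * 0.8064 * 1.16 / 5681
Se = 0.030011 m
Convert to mm: Se = 0.030011 * 1000 = 30.011 mm


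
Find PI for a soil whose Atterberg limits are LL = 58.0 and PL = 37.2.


Using PI = LL - PL
PI = 58.0 - 37.2
PI = 20.8


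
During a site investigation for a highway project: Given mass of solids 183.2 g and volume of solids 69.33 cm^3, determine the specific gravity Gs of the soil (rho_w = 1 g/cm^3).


Using Gs = m_s / (V_s * rho_w)
Since rho_w = 1 g/cm^3:
Gs = 183.2 / 69.33
Gs = 2.642


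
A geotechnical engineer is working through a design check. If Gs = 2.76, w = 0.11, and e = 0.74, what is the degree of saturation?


Result: 0.4103

Derivation:
Using S = Gs * w / e
S = 2.76 * 0.11 / 0.74
S = 0.4103


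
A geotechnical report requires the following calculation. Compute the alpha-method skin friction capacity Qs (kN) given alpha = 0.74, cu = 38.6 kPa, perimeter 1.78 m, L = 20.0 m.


Using Qs = alpha * cu * perimeter * L
Qs = 0.74 * 38.6 * 1.78 * 20.0
Qs = 1016.88 kN


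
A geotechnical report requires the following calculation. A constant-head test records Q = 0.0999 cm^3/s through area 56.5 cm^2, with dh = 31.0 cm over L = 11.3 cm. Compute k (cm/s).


Compute hydraulic gradient:
i = dh / L = 31.0 / 11.3 = 2.74336
Then apply Darcy's law:
k = Q / (A * i)
k = 0.0999 / (56.5 * 2.74336)
k = 0.0999 / 155
k = 0.000645 cm/s


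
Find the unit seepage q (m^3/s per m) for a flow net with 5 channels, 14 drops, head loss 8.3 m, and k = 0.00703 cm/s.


Convert k to m/s for unit consistency with H:
k = 0.00703 cm/s = 0.00703 / 100 m/s = 7.03e-05 m/s
Using q = k * H * Nf / Nd
Nf / Nd = 5 / 14 = 0.3571
q = 7.03e-05 * 8.3 * 0.3571
q = 0.0002084 m^3/s per m


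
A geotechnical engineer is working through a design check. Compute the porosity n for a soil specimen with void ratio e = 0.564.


Using the relation n = e / (1 + e)
n = 0.564 / (1 + 0.564)
n = 0.564 / 1.564
n = 0.3606


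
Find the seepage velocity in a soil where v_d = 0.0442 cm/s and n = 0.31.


Using v_s = v_d / n
v_s = 0.0442 / 0.31
v_s = 0.14258 cm/s


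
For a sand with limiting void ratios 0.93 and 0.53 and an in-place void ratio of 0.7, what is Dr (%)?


Using Dr = (e_max - e) / (e_max - e_min) * 100
e_max - e = 0.93 - 0.7 = 0.23
e_max - e_min = 0.93 - 0.53 = 0.4
Dr = 0.23 / 0.4 * 100
Dr = 57.5 %


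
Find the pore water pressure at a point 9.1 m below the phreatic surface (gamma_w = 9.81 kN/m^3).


Using u = gamma_w * h_w
u = 9.81 * 9.1
u = 89.27 kPa


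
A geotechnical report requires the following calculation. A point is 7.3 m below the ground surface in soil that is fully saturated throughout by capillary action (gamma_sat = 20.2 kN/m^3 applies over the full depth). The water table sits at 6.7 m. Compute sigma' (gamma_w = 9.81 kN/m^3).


Total stress = gamma_sat * depth
sigma = 20.2 * 7.3 = 147.46 kPa
Pore water pressure u = gamma_w * (depth - d_wt)
u = 9.81 * (7.3 - 6.7) = 5.886 kPa
Effective stress = sigma - u
sigma' = 147.46 - 5.886 = 141.57 kPa


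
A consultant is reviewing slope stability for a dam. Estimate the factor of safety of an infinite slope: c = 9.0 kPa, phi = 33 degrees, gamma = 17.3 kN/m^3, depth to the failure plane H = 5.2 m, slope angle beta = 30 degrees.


Using Fs = c / (gamma*H*sin(beta)*cos(beta)) + tan(phi)/tan(beta)
Cohesion contribution = 9.0 / (17.3*5.2*sin(30)*cos(30))
Cohesion contribution = 0.231043
Friction contribution = tan(33)/tan(30) = 1.12481
Fs = 0.231043 + 1.12481
Fs = 1.356


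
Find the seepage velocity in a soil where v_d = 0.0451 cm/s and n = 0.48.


Using v_s = v_d / n
v_s = 0.0451 / 0.48
v_s = 0.09396 cm/s


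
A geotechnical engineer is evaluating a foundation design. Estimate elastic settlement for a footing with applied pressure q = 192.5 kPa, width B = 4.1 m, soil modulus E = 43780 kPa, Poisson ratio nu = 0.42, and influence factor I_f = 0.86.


Using Se = q * B * (1 - nu^2) * I_f / E
1 - nu^2 = 1 - 0.42^2 = 0.8236
Se = 192.5 * 4.1 * 0.8236 * 0.86 / 43780
Se = 0.012769 m
Convert to mm: Se = 0.012769 * 1000 = 12.769 mm


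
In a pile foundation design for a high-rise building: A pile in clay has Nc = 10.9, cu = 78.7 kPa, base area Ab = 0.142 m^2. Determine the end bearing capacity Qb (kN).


Using Qb = Nc * cu * Ab
Qb = 10.9 * 78.7 * 0.142
Qb = 121.81 kN


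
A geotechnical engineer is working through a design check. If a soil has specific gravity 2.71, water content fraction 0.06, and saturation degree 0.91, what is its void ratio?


Using the relation e = Gs * w / S
e = 2.71 * 0.06 / 0.91
e = 0.1787


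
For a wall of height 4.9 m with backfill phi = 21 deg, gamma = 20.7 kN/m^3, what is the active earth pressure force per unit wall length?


Compute active earth pressure coefficient:
Ka = tan^2(45 - phi/2) = tan^2(34.5) = 0.472355
Compute active force:
Pa = 0.5 * Ka * gamma * H^2
Pa = 0.5 * 0.472355 * 20.7 * 4.9^2
Pa = 117.38 kN/m


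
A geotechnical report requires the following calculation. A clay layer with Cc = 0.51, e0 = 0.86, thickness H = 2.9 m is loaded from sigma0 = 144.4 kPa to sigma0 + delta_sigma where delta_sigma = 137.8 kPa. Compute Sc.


Using Sc = Cc * H / (1 + e0) * log10((sigma0 + delta_sigma) / sigma0)
Stress ratio = (144.4 + 137.8) / 144.4 = 1.95429
log10(1.95429) = 0.29099
Cc * H / (1 + e0) = 0.51 * 2.9 / (1 + 0.86) = 0.795161
Sc = 0.795161 * 0.29099
Sc = 0.2314 m


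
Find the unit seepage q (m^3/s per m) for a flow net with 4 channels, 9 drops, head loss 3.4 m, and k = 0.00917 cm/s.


Convert k to m/s for unit consistency with H:
k = 0.00917 cm/s = 0.00917 / 100 m/s = 9.17e-05 m/s
Using q = k * H * Nf / Nd
Nf / Nd = 4 / 9 = 0.4444
q = 9.17e-05 * 3.4 * 0.4444
q = 0.0001386 m^3/s per m


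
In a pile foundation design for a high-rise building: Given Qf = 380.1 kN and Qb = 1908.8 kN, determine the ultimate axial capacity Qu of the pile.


Using Qu = Qf + Qb
Qu = 380.1 + 1908.8
Qu = 2288.9 kN


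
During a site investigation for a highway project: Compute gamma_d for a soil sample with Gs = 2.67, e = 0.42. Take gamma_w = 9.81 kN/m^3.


Result: 18.446 kN/m^3

Derivation:
Using gamma_d = Gs * gamma_w / (1 + e)
gamma_d = 2.67 * 9.81 / (1 + 0.42)
gamma_d = 2.67 * 9.81 / 1.42
gamma_d = 18.446 kN/m^3


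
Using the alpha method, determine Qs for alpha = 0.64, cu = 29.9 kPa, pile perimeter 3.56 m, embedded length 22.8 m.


Using Qs = alpha * cu * perimeter * L
Qs = 0.64 * 29.9 * 3.56 * 22.8
Qs = 1553.23 kN


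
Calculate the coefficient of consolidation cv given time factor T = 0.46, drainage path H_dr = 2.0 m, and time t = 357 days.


Result: 0.00515 m^2/day

Derivation:
Using cv = T * H_dr^2 / t
H_dr^2 = 2.0^2 = 4.0
cv = 0.46 * 4.0 / 357
cv = 0.00515 m^2/day


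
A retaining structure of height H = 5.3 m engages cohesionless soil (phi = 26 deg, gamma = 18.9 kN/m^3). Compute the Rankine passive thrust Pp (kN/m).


Compute passive earth pressure coefficient:
Kp = tan^2(45 + phi/2) = tan^2(58.0) = 2.561071
Compute passive force:
Pp = 0.5 * Kp * gamma * H^2
Pp = 0.5 * 2.561071 * 18.9 * 5.3^2
Pp = 679.84 kN/m


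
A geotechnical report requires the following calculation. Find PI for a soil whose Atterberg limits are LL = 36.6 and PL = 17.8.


Using PI = LL - PL
PI = 36.6 - 17.8
PI = 18.8


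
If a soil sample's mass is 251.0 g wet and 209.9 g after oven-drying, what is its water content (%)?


Using w = (m_wet - m_dry) / m_dry * 100
m_wet - m_dry = 251.0 - 209.9 = 41.1 g
w = 41.1 / 209.9 * 100
w = 19.58 %


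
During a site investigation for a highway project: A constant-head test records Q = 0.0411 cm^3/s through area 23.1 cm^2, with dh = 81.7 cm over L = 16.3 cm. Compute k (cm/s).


Result: 0.000355 cm/s

Derivation:
Compute hydraulic gradient:
i = dh / L = 81.7 / 16.3 = 5.01227
Then apply Darcy's law:
k = Q / (A * i)
k = 0.0411 / (23.1 * 5.01227)
k = 0.0411 / 115.783
k = 0.000355 cm/s


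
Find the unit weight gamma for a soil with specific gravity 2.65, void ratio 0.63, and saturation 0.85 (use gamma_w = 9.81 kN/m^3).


Result: 19.172 kN/m^3

Derivation:
Using gamma = gamma_w * (Gs + S*e) / (1 + e)
Numerator: Gs + S*e = 2.65 + 0.85*0.63 = 3.1855
Denominator: 1 + e = 1 + 0.63 = 1.63
gamma = 9.81 * 3.1855 / 1.63
gamma = 19.172 kN/m^3


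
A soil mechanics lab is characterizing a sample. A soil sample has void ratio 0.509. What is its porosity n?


Using the relation n = e / (1 + e)
n = 0.509 / (1 + 0.509)
n = 0.509 / 1.509
n = 0.3373


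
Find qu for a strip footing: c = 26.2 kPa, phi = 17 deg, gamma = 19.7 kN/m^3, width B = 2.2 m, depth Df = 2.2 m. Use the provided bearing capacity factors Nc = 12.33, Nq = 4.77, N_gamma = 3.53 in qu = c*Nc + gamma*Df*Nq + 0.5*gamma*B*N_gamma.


Compute qu = c*Nc + gamma*Df*Nq + 0.5*gamma*B*N_gamma
Term 1: 26.2 * 12.33 = 323.046
Term 2: 19.7 * 2.2 * 4.77 = 206.7318
Term 3: 0.5 * 19.7 * 2.2 * 3.53 = 76.4951
qu = 323.046 + 206.7318 + 76.4951
qu = 606.27 kPa


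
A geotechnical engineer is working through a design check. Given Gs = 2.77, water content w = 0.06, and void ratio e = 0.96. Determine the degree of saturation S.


Result: 0.1731

Derivation:
Using S = Gs * w / e
S = 2.77 * 0.06 / 0.96
S = 0.1731
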